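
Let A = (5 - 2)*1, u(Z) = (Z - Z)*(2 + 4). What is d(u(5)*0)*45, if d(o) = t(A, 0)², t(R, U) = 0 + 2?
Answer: 180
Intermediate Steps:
u(Z) = 0 (u(Z) = 0*6 = 0)
A = 3 (A = 3*1 = 3)
t(R, U) = 2
d(o) = 4 (d(o) = 2² = 4)
d(u(5)*0)*45 = 4*45 = 180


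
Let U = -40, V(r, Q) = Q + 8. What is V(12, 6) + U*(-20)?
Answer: 814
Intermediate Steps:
V(r, Q) = 8 + Q
V(12, 6) + U*(-20) = (8 + 6) - 40*(-20) = 14 + 800 = 814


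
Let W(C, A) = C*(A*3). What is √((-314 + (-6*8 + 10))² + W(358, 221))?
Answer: √361258 ≈ 601.05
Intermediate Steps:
W(C, A) = 3*A*C (W(C, A) = C*(3*A) = 3*A*C)
√((-314 + (-6*8 + 10))² + W(358, 221)) = √((-314 + (-6*8 + 10))² + 3*221*358) = √((-314 + (-48 + 10))² + 237354) = √((-314 - 38)² + 237354) = √((-352)² + 237354) = √(123904 + 237354) = √361258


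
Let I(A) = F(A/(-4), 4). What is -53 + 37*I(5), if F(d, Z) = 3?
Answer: 58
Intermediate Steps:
I(A) = 3
-53 + 37*I(5) = -53 + 37*3 = -53 + 111 = 58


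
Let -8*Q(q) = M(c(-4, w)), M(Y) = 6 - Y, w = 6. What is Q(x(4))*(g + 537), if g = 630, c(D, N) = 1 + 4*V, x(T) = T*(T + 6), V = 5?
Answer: 17505/8 ≈ 2188.1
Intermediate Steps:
x(T) = T*(6 + T)
c(D, N) = 21 (c(D, N) = 1 + 4*5 = 1 + 20 = 21)
Q(q) = 15/8 (Q(q) = -(6 - 1*21)/8 = -(6 - 21)/8 = -1/8*(-15) = 15/8)
Q(x(4))*(g + 537) = 15*(630 + 537)/8 = (15/8)*1167 = 17505/8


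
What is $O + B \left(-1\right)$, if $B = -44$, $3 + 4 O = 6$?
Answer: $\frac{179}{4} \approx 44.75$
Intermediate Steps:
$O = \frac{3}{4}$ ($O = - \frac{3}{4} + \frac{1}{4} \cdot 6 = - \frac{3}{4} + \frac{3}{2} = \frac{3}{4} \approx 0.75$)
$O + B \left(-1\right) = \frac{3}{4} - -44 = \frac{3}{4} + 44 = \frac{179}{4}$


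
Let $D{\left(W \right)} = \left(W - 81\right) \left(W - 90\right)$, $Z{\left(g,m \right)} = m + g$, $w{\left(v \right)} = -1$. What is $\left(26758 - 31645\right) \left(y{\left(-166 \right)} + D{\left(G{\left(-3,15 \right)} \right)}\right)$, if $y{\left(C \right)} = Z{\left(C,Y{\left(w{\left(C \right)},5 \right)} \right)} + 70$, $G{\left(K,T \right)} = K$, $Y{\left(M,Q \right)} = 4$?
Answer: $-37727640$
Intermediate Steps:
$Z{\left(g,m \right)} = g + m$
$y{\left(C \right)} = 74 + C$ ($y{\left(C \right)} = \left(C + 4\right) + 70 = \left(4 + C\right) + 70 = 74 + C$)
$D{\left(W \right)} = \left(-90 + W\right) \left(-81 + W\right)$ ($D{\left(W \right)} = \left(-81 + W\right) \left(-90 + W\right) = \left(-90 + W\right) \left(-81 + W\right)$)
$\left(26758 - 31645\right) \left(y{\left(-166 \right)} + D{\left(G{\left(-3,15 \right)} \right)}\right) = \left(26758 - 31645\right) \left(\left(74 - 166\right) + \left(7290 + \left(-3\right)^{2} - -513\right)\right) = - 4887 \left(-92 + \left(7290 + 9 + 513\right)\right) = - 4887 \left(-92 + 7812\right) = \left(-4887\right) 7720 = -37727640$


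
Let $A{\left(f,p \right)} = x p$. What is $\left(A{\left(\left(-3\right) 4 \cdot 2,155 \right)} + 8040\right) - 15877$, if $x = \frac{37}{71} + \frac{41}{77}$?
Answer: $- \frac{41952079}{5467} \approx -7673.7$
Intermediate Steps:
$x = \frac{5760}{5467}$ ($x = 37 \cdot \frac{1}{71} + 41 \cdot \frac{1}{77} = \frac{37}{71} + \frac{41}{77} = \frac{5760}{5467} \approx 1.0536$)
$A{\left(f,p \right)} = \frac{5760 p}{5467}$
$\left(A{\left(\left(-3\right) 4 \cdot 2,155 \right)} + 8040\right) - 15877 = \left(\frac{5760}{5467} \cdot 155 + 8040\right) - 15877 = \left(\frac{892800}{5467} + 8040\right) - 15877 = \frac{44847480}{5467} - 15877 = - \frac{41952079}{5467}$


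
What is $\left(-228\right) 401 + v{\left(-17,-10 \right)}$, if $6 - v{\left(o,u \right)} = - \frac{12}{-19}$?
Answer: $- \frac{1737030}{19} \approx -91423.0$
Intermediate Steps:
$v{\left(o,u \right)} = \frac{102}{19}$ ($v{\left(o,u \right)} = 6 - - \frac{12}{-19} = 6 - \left(-12\right) \left(- \frac{1}{19}\right) = 6 - \frac{12}{19} = \frac{102}{19}$)
$\left(-228\right) 401 + v{\left(-17,-10 \right)} = \left(-228\right) 401 + \frac{102}{19} = -91428 + \frac{102}{19} = - \frac{1737030}{19}$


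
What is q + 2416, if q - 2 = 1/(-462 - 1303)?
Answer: 4267769/1765 ≈ 2418.0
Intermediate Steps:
q = 3529/1765 (q = 2 + 1/(-462 - 1303) = 2 + 1/(-1765) = 2 - 1/1765 = 3529/1765 ≈ 1.9994)
q + 2416 = 3529/1765 + 2416 = 4267769/1765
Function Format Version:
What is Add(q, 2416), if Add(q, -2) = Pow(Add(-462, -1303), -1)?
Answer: Rational(4267769, 1765) ≈ 2418.0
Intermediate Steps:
q = Rational(3529, 1765) (q = Add(2, Pow(Add(-462, -1303), -1)) = Add(2, Pow(-1765, -1)) = Add(2, Rational(-1, 1765)) = Rational(3529, 1765) ≈ 1.9994)
Add(q, 2416) = Add(Rational(3529, 1765), 2416) = Rational(4267769, 1765)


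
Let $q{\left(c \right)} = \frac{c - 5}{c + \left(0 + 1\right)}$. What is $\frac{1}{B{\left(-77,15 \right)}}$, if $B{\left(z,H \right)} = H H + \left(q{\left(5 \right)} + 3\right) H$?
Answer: $\frac{1}{270} \approx 0.0037037$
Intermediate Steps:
$q{\left(c \right)} = \frac{-5 + c}{1 + c}$ ($q{\left(c \right)} = \frac{-5 + c}{c + 1} = \frac{-5 + c}{1 + c}$)
$B{\left(z,H \right)} = H^{2} + 3 H$ ($B{\left(z,H \right)} = H H + \left(\frac{-5 + 5}{1 + 5} + 3\right) H = H^{2} + \left(\frac{1}{6} \cdot 0 + 3\right) H = H^{2} + \left(0 + 3\right) H = H^{2} + 3 H$)
$\frac{1}{B{\left(-77,15 \right)}} = \frac{1}{15 \left(3 + 15\right)} = \frac{1}{15 \cdot 18} = \frac{1}{270}$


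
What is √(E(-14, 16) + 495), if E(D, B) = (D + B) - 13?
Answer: 22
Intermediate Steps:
E(D, B) = -13 + B + D (E(D, B) = (B + D) - 13 = -13 + B + D)
√(E(-14, 16) + 495) = √((-13 + 16 - 14) + 495) = √(-11 + 495) = √484 = 22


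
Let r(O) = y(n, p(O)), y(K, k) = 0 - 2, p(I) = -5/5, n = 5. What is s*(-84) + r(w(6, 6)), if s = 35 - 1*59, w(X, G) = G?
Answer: 2014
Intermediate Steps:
s = -24 (s = 35 - 59 = -24)
p(I) = -1 (p(I) = -5*⅕ = -1)
y(K, k) = -2
r(O) = -2
s*(-84) + r(w(6, 6)) = -24*(-84) - 2 = 2016 - 2 = 2014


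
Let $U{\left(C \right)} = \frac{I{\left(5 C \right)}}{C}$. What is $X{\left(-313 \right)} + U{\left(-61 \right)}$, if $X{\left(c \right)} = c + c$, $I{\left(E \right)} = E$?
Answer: $-621$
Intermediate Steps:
$U{\left(C \right)} = 5$ ($U{\left(C \right)} = \frac{5 C}{C} = 5$)
$X{\left(c \right)} = 2 c$
$X{\left(-313 \right)} + U{\left(-61 \right)} = 2 \left(-313\right) + 5 = -626 + 5 = -621$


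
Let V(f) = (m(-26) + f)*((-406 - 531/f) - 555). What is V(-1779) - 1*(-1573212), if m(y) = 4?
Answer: 1944125116/593 ≈ 3.2785e+6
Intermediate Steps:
V(f) = (-961 - 531/f)*(4 + f) (V(f) = (4 + f)*((-406 - 531/f) - 555) = (4 + f)*(-961 - 531/f) = (-961 - 531/f)*(4 + f))
V(-1779) - 1*(-1573212) = (-4375 - 2124/(-1779) - 961*(-1779)) - 1*(-1573212) = (-4375 - 2124*(-1/1779) + 1709619) + 1573212 = (-4375 + 708/593 + 1709619) + 1573212 = 1011210400/593 + 1573212 = 1944125116/593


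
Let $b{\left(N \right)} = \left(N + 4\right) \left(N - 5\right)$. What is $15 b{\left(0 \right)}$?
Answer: $-300$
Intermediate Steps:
$b{\left(N \right)} = \left(-5 + N\right) \left(4 + N\right)$ ($b{\left(N \right)} = \left(4 + N\right) \left(-5 + N\right) = \left(-5 + N\right) \left(4 + N\right)$)
$15 b{\left(0 \right)} = 15 \left(-20 + 0^{2} - 0\right) = 15 \left(-20 + 0 + 0\right) = 15 \left(-20\right) = -300$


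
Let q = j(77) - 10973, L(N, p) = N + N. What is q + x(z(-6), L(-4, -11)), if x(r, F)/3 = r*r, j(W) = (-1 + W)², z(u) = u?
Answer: -5089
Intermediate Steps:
L(N, p) = 2*N
x(r, F) = 3*r² (x(r, F) = 3*(r*r) = 3*r²)
q = -5197 (q = (-1 + 77)² - 10973 = 76² - 10973 = 5776 - 10973 = -5197)
q + x(z(-6), L(-4, -11)) = -5197 + 3*(-6)² = -5197 + 3*36 = -5197 + 108 = -5089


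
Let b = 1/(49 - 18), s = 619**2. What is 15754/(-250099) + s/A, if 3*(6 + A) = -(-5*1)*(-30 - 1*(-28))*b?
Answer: -8912029961599/142056232 ≈ -62736.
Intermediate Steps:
s = 383161
b = 1/31 ≈ 0.032258
A = -568/93 (A = -6 + (-(-5*1)*(-30 - 1*(-28))/31)/3 = -6 + (-(-5*(-30 + 28))/31)/3 = -6 + (-(-5*(-2))/31)/3 = -6 + (-10/31)/3 = -6 + (-1*10/31)/3 = -6 + (1/3)*(-10/31) = -6 - 10/93 = -568/93 ≈ -6.1075)
15754/(-250099) + s/A = 15754/(-250099) + 383161/(-568/93) = 15754*(-1/250099) + 383161*(-93/568) = -15754/250099 - 35633973/568 = -8912029961599/142056232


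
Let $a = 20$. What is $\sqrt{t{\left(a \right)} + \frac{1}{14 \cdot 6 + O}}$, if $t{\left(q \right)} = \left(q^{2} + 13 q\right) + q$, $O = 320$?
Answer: $\frac{19 \sqrt{76861}}{202} \approx 26.077$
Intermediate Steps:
$t{\left(q \right)} = q^{2} + 14 q$
$\sqrt{t{\left(a \right)} + \frac{1}{14 \cdot 6 + O}} = \sqrt{20 \left(14 + 20\right) + \frac{1}{14 \cdot 6 + 320}} = \sqrt{20 \cdot 34 + \frac{1}{84 + 320}} = \sqrt{680 + \frac{1}{404}} = \sqrt{\frac{274721}{404}} = \frac{19 \sqrt{76861}}{202}$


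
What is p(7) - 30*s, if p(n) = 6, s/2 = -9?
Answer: 546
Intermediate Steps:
s = -18 (s = 2*(-9) = -18)
p(7) - 30*s = 6 - 30*(-18) = 6 + 540 = 546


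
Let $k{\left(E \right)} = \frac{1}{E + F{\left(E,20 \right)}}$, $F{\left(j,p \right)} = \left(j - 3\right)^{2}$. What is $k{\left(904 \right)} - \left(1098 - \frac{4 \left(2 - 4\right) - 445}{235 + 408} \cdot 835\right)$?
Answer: $- \frac{881190837002}{522569315} \approx -1686.3$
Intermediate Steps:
$F{\left(j,p \right)} = \left(-3 + j\right)^{2}$
$k{\left(E \right)} = \frac{1}{E + \left(-3 + E\right)^{2}}$
$k{\left(904 \right)} - \left(1098 - \frac{4 \left(2 - 4\right) - 445}{235 + 408} \cdot 835\right) = \frac{1}{904 + \left(-3 + 904\right)^{2}} - \left(1098 - \frac{4 \left(2 - 4\right) - 445}{235 + 408} \cdot 835\right) = \frac{1}{904 + 901^{2}} - \left(1098 - \frac{4 \left(-2\right) - 445}{643} \cdot 835\right) = \frac{1}{904 + 811801} - \left(1098 - \left(-8 - 445\right) \frac{1}{643} \cdot 835\right) = \frac{1}{812705} - \left(1098 - \left(-453\right) \frac{1}{643} \cdot 835\right) = \frac{1}{812705} - \frac{1084269}{643} = - \frac{881190837002}{522569315}$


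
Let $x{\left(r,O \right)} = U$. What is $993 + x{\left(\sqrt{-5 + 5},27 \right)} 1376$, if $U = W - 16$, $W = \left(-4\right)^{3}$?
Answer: $-109087$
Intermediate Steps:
$W = -64$
$U = -80$ ($U = -64 - 16 = -80$)
$x{\left(r,O \right)} = -80$
$993 + x{\left(\sqrt{-5 + 5},27 \right)} 1376 = 993 - 110080 = -109087$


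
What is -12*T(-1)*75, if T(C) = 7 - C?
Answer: -7200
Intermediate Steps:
-12*T(-1)*75 = -12*(7 - 1*(-1))*75 = -12*(7 + 1)*75 = -12*8*75 = -96*75 = -7200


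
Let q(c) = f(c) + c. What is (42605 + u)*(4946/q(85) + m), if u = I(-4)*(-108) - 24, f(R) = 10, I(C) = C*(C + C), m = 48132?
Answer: 35818827950/19 ≈ 1.8852e+9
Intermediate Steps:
I(C) = 2*C² (I(C) = C*(2*C) = 2*C²)
u = -3480 (u = (2*(-4)²)*(-108) - 24 = (2*16)*(-108) - 24 = 32*(-108) - 24 = -3456 - 24 = -3480)
q(c) = 10 + c
(42605 + u)*(4946/q(85) + m) = (42605 - 3480)*(4946/(10 + 85) + 48132) = 39125*(4946/95 + 48132) = 39125*(4577486/95) = 35818827950/19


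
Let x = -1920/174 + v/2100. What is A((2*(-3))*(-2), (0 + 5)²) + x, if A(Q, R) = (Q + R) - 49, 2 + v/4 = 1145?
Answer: -105851/5075 ≈ -20.857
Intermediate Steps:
v = 4572 (v = -8 + 4*1145 = -8 + 4580 = 4572)
A(Q, R) = -49 + Q + R
x = -44951/5075 (x = -1920/174 + 4572/2100 = -1920*1/174 + 4572*(1/2100) = -320/29 + 381/175 = -44951/5075 ≈ -8.8573)
A((2*(-3))*(-2), (0 + 5)²) + x = (-49 + (2*(-3))*(-2) + (0 + 5)²) - 44951/5075 = (-49 - 6*(-2) + 5²) - 44951/5075 = (-49 + 12 + 25) - 44951/5075 = -12 - 44951/5075 = -105851/5075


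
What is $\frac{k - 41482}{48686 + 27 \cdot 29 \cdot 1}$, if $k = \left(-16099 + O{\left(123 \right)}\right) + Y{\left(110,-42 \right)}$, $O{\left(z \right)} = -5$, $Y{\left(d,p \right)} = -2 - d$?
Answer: $- \frac{57698}{49469} \approx -1.1663$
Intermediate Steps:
$k = -16216$ ($k = \left(-16099 - 5\right) - 112 = -16104 - 112 = -16216$)
$\frac{k - 41482}{48686 + 27 \cdot 29 \cdot 1} = \frac{-16216 - 41482}{48686 + 27 \cdot 29 \cdot 1} = - \frac{57698}{48686 + 783 \cdot 1} = - \frac{57698}{48686 + 783} = - \frac{57698}{49469}$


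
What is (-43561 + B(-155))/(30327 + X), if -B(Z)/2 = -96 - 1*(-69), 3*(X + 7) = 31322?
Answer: -130521/122282 ≈ -1.0674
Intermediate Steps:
X = 31301/3 (X = -7 + (⅓)*31322 = -7 + 31322/3 = 31301/3 ≈ 10434.)
B(Z) = 54 (B(Z) = -2*(-96 - 1*(-69)) = -2*(-96 + 69) = -2*(-27) = 54)
(-43561 + B(-155))/(30327 + X) = (-43561 + 54)/(30327 + 31301/3) = -43507/122282/3 = -43507*3/122282 = -130521/122282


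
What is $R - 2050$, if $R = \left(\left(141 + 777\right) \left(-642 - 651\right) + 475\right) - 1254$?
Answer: $-1189803$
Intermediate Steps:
$R = -1187753$ ($R = \left(918 \left(-1293\right) + 475\right) - 1254 = \left(-1186974 + 475\right) - 1254 = -1186499 - 1254 = -1187753$)
$R - 2050 = -1187753 - 2050 = -1189803$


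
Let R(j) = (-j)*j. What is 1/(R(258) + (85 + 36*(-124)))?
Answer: -1/70943 ≈ -1.4096e-5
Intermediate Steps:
R(j) = -j**2
1/(R(258) + (85 + 36*(-124))) = 1/(-1*258**2 + (85 + 36*(-124))) = 1/(-1*66564 + (85 - 4464)) = 1/(-66564 - 4379) = 1/(-70943) = -1/70943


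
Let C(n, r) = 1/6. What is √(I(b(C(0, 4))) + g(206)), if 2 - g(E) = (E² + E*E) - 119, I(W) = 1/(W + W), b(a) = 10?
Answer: I*√8475095/10 ≈ 291.12*I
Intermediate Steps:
C(n, r) = ⅙
I(W) = 1/(2*W)
g(E) = 121 - 2*E² (g(E) = 2 - ((E² + E*E) - 119) = 2 - ((E² + E²) - 119) = 2 - (2*E² - 119) = 2 - (-119 + 2*E²) = 2 + (119 - 2*E²) = 121 - 2*E²)
√(I(b(C(0, 4))) + g(206)) = √((½)/10 + (121 - 2*206²)) = √((½)*(⅒) + (121 - 2*42436)) = √(1/20 + (121 - 84872)) = √(1/20 - 84751) = √(-1695019/20) = I*√8475095/10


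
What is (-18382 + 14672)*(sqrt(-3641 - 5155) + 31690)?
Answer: -117569900 - 7420*I*sqrt(2199) ≈ -1.1757e+8 - 3.4795e+5*I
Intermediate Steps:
(-18382 + 14672)*(sqrt(-3641 - 5155) + 31690) = -3710*(sqrt(-8796) + 31690) = -3710*(2*I*sqrt(2199) + 31690) = -3710*(31690 + 2*I*sqrt(2199)) = -117569900 - 7420*I*sqrt(2199)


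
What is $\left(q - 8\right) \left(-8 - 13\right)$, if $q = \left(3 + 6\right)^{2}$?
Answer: $-1533$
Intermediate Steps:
$q = 81$ ($q = 9^{2} = 81$)
$\left(q - 8\right) \left(-8 - 13\right) = \left(81 - 8\right) \left(-8 - 13\right) = 73 \left(-21\right) = -1533$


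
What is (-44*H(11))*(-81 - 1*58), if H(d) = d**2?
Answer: 740036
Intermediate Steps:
(-44*H(11))*(-81 - 1*58) = (-44*11**2)*(-81 - 1*58) = (-44*121)*(-81 - 58) = -5324*(-139) = 740036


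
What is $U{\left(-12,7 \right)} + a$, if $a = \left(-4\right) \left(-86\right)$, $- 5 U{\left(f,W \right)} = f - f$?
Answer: $344$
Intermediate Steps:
$U{\left(f,W \right)} = 0$ ($U{\left(f,W \right)} = - \frac{f - f}{5} = \left(- \frac{1}{5}\right) 0 = 0$)
$a = 344$
$U{\left(-12,7 \right)} + a = 0 + 344 = 344$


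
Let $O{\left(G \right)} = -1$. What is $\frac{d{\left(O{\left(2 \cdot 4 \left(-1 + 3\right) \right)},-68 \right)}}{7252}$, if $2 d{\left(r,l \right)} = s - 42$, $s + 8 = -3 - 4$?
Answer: $- \frac{57}{14504} \approx -0.00393$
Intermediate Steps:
$s = -15$ ($s = -8 - 7 = -15$)
$d{\left(r,l \right)} = - \frac{57}{2}$ ($d{\left(r,l \right)} = \frac{-15 - 42}{2} = \frac{1}{2} \left(-57\right) = - \frac{57}{2}$)
$\frac{d{\left(O{\left(2 \cdot 4 \left(-1 + 3\right) \right)},-68 \right)}}{7252} = - \frac{57}{2 \cdot 7252} = \left(- \frac{57}{2}\right) \frac{1}{7252} = - \frac{57}{14504}$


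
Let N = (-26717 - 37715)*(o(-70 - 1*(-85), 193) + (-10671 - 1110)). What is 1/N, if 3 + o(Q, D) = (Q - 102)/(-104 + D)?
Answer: 89/67580340816 ≈ 1.3170e-9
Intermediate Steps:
o(Q, D) = -3 + (-102 + Q)/(-104 + D) (o(Q, D) = -3 + (Q - 102)/(-104 + D) = -3 + (-102 + Q)/(-104 + D))
N = 67580340816/89 (N = (-26717 - 37715)*((210 + (-70 - 1*(-85)) - 3*193)/(-104 + 193) + (-10671 - 1110)) = -64432*((210 + (-70 + 85) - 579)/89 - 11781) = -64432*((210 + 15 - 579)/89 - 11781) = -64432*((1/89)*(-354) - 11781) = -64432*(-354/89 - 11781) = -64432*(-1048863/89) = 67580340816/89 ≈ 7.5933e+8)
1/N = 1/(67580340816/89) = 89/67580340816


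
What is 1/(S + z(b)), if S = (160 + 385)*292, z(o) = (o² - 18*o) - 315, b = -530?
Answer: 1/449265 ≈ 2.2259e-6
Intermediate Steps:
z(o) = -315 + o² - 18*o
S = 159140 (S = 545*292 = 159140)
1/(S + z(b)) = 1/(159140 + (-315 + (-530)² - 18*(-530))) = 1/(159140 + (-315 + 280900 + 9540)) = 1/(159140 + 290125) = 1/449265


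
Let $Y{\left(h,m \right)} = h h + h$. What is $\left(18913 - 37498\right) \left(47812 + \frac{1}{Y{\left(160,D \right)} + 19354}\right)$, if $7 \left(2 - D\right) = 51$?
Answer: $- \frac{13362556574955}{15038} \approx -8.8859 \cdot 10^{8}$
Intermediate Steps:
$D = - \frac{37}{7}$ ($D = 2 - \frac{51}{7} = - \frac{37}{7} \approx -5.2857$)
$Y{\left(h,m \right)} = h + h^{2}$ ($Y{\left(h,m \right)} = h^{2} + h = h + h^{2}$)
$\left(18913 - 37498\right) \left(47812 + \frac{1}{Y{\left(160,D \right)} + 19354}\right) = \left(18913 - 37498\right) \left(47812 + \frac{1}{160 \left(1 + 160\right) + 19354}\right) = - 18585 \left(47812 + \frac{1}{160 \cdot 161 + 19354}\right) = - 18585 \left(47812 + \frac{1}{25760 + 19354}\right) = - 18585 \left(47812 + \frac{1}{45114}\right) = \left(-18585\right) \frac{2156990569}{45114} = - \frac{13362556574955}{15038}$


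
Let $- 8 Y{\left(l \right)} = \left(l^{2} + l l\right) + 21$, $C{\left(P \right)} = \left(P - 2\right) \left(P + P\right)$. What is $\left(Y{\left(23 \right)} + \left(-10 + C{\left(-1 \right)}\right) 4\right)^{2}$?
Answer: $\frac{1456849}{64} \approx 22763.0$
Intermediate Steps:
$C{\left(P \right)} = 2 P \left(-2 + P\right)$ ($C{\left(P \right)} = \left(-2 + P\right) 2 P = 2 P \left(-2 + P\right)$)
$Y{\left(l \right)} = - \frac{21}{8} - \frac{l^{2}}{4}$ ($Y{\left(l \right)} = - \frac{\left(l^{2} + l l\right) + 21}{8} = - \frac{\left(l^{2} + l^{2}\right) + 21}{8} = - \frac{2 l^{2} + 21}{8} = - \frac{21 + 2 l^{2}}{8} = - \frac{21}{8} - \frac{l^{2}}{4}$)
$\left(Y{\left(23 \right)} + \left(-10 + C{\left(-1 \right)}\right) 4\right)^{2} = \left(\left(- \frac{21}{8} - \frac{23^{2}}{4}\right) + \left(-10 + 2 \left(-1\right) \left(-2 - 1\right)\right) 4\right)^{2} = \left(\left(- \frac{21}{8} - \frac{529}{4}\right) + \left(-10 + 2 \left(-1\right) \left(-3\right)\right) 4\right)^{2} = \left(\left(- \frac{21}{8} - \frac{529}{4}\right) + \left(-10 + 6\right) 4\right)^{2} = \left(- \frac{1079}{8} - 16\right)^{2} = \left(- \frac{1207}{8}\right)^{2} = \frac{1456849}{64}$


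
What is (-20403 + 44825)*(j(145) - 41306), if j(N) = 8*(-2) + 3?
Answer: -1009092618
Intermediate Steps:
j(N) = -13 (j(N) = -16 + 3 = -13)
(-20403 + 44825)*(j(145) - 41306) = (-20403 + 44825)*(-13 - 41306) = 24422*(-41319) = -1009092618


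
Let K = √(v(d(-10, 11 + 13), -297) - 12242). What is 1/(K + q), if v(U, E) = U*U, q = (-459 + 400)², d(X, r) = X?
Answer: 3481/12129503 - I*√12142/12129503 ≈ 0.00028699 - 9.0845e-6*I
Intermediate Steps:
q = 3481 (q = (-59)² = 3481)
v(U, E) = U²
K = I*√12142 (K = √((-10)² - 12242) = √(100 - 12242) = √(-12142) = I*√12142 ≈ 110.19*I)
1/(K + q) = 1/(I*√12142 + 3481) = 1/(3481 + I*√12142)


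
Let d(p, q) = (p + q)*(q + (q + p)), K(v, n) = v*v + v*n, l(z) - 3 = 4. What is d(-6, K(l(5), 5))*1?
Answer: 12636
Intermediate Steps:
l(z) = 7 (l(z) = 3 + 4 = 7)
K(v, n) = v² + n*v
d(p, q) = (p + q)*(p + 2*q) (d(p, q) = (p + q)*(q + (p + q)) = (p + q)*(p + 2*q))
d(-6, K(l(5), 5))*1 = ((-6)² + 2*(7*(5 + 7))² + 3*(-6)*(7*(5 + 7)))*1 = (36 + 2*(7*12)² + 3*(-6)*(7*12))*1 = (36 + 2*84² + 3*(-6)*84)*1 = (36 + 2*7056 - 1512)*1 = (36 + 14112 - 1512)*1 = 12636*1 = 12636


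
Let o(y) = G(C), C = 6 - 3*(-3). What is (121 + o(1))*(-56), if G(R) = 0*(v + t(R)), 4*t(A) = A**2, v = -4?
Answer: -6776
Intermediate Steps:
t(A) = A**2/4
C = 15 (C = 6 + 9 = 15)
G(R) = 0 (G(R) = 0*(-4 + R**2/4) = 0)
o(y) = 0
(121 + o(1))*(-56) = (121 + 0)*(-56) = 121*(-56) = -6776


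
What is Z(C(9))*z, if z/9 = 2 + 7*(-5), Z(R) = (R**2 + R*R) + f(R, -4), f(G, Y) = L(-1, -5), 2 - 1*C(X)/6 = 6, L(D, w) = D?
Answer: -341847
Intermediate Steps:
C(X) = -24 (C(X) = 12 - 6*6 = 12 - 36 = -24)
f(G, Y) = -1
Z(R) = -1 + 2*R**2 (Z(R) = (R**2 + R*R) - 1 = (R**2 + R**2) - 1 = 2*R**2 - 1 = -1 + 2*R**2)
z = -297 (z = 9*(2 + 7*(-5)) = 9*(2 - 35) = 9*(-33) = -297)
Z(C(9))*z = (-1 + 2*(-24)**2)*(-297) = (-1 + 2*576)*(-297) = (-1 + 1152)*(-297) = 1151*(-297) = -341847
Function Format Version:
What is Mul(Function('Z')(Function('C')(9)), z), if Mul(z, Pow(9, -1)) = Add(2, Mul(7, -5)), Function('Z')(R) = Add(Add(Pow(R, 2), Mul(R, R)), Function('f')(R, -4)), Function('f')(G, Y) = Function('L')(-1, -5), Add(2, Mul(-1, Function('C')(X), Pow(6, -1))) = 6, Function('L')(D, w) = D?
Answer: -341847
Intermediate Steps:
Function('C')(X) = -24 (Function('C')(X) = Add(12, Mul(-6, 6)) = Add(12, -36) = -24)
Function('f')(G, Y) = -1
Function('Z')(R) = Add(-1, Mul(2, Pow(R, 2))) (Function('Z')(R) = Add(Add(Pow(R, 2), Mul(R, R)), -1) = Add(Add(Pow(R, 2), Pow(R, 2)), -1) = Add(Mul(2, Pow(R, 2)), -1) = Add(-1, Mul(2, Pow(R, 2))))
z = -297 (z = Mul(9, Add(2, Mul(7, -5))) = Mul(9, Add(2, -35)) = Mul(9, -33) = -297)
Mul(Function('Z')(Function('C')(9)), z) = Mul(Add(-1, Mul(2, Pow(-24, 2))), -297) = Mul(Add(-1, Mul(2, 576)), -297) = Mul(Add(-1, 1152), -297) = Mul(1151, -297) = -341847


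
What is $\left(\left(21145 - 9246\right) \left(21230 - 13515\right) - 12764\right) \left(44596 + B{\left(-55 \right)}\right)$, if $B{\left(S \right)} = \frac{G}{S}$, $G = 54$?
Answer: $\frac{225130865595246}{55} \approx 4.0933 \cdot 10^{12}$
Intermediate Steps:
$B{\left(S \right)} = \frac{54}{S}$
$\left(\left(21145 - 9246\right) \left(21230 - 13515\right) - 12764\right) \left(44596 + B{\left(-55 \right)}\right) = \left(\left(21145 - 9246\right) \left(21230 - 13515\right) - 12764\right) \left(44596 + \frac{54}{-55}\right) = \left(11899 \cdot 7715 - 12764\right) \left(44596 + 54 \left(- \frac{1}{55}\right)\right) = \left(91800785 - 12764\right) \left(44596 - \frac{54}{55}\right) = 91788021 \cdot \frac{2452726}{55} = \frac{225130865595246}{55}$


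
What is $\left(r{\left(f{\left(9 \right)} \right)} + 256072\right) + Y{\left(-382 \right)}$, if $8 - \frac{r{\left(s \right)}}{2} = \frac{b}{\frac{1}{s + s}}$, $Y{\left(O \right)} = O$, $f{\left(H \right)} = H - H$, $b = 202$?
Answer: $255706$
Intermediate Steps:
$f{\left(H \right)} = 0$
$r{\left(s \right)} = 16 - 808 s$ ($r{\left(s \right)} = 16 - 2 \frac{202}{\frac{1}{s + s}} = 16 - 2 \frac{202}{\frac{1}{2 s}} = 16 - 2 \frac{202}{\frac{1}{2} \frac{1}{s}} = 16 - 2 \cdot 202 \cdot 2 s = 16 - 2 \cdot 404 s = 16 - 808 s$)
$\left(r{\left(f{\left(9 \right)} \right)} + 256072\right) + Y{\left(-382 \right)} = \left(\left(16 - 0\right) + 256072\right) - 382 = \left(\left(16 + 0\right) + 256072\right) - 382 = \left(16 + 256072\right) - 382 = 256088 - 382 = 255706$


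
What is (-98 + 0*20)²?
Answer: 9604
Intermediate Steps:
(-98 + 0*20)² = (-98 + 0)² = (-98)² = 9604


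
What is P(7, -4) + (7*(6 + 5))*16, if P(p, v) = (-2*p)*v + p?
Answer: 1295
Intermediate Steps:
P(p, v) = p - 2*p*v (P(p, v) = -2*p*v + p = p - 2*p*v)
P(7, -4) + (7*(6 + 5))*16 = 7*(1 - 2*(-4)) + (7*(6 + 5))*16 = 7*(1 + 8) + (7*11)*16 = 7*9 + 77*16 = 63 + 1232 = 1295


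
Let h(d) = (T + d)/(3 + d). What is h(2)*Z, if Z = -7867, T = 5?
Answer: -55069/5 ≈ -11014.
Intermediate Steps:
h(d) = (5 + d)/(3 + d)
h(2)*Z = ((5 + 2)/(3 + 2))*(-7867) = (7/5)*(-7867) = -55069/5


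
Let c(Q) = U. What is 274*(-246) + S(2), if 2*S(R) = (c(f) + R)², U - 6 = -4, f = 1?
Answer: -67396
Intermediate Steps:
U = 2 (U = 6 - 4 = 2)
c(Q) = 2
S(R) = (2 + R)²/2
274*(-246) + S(2) = 274*(-246) + (2 + 2)²/2 = -67404 + (½)*4² = -67404 + (½)*16 = -67404 + 8 = -67396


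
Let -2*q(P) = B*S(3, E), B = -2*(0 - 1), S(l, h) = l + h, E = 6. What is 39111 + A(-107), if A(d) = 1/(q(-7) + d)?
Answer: 4536875/116 ≈ 39111.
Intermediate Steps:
S(l, h) = h + l
B = 2 (B = -2*(-1) = 2)
q(P) = -9 (q(P) = -(6 + 3) = -9)
A(d) = 1/(-9 + d)
39111 + A(-107) = 39111 + 1/(-9 - 107) = 39111 + 1/(-116) = 39111 - 1/116 = 4536875/116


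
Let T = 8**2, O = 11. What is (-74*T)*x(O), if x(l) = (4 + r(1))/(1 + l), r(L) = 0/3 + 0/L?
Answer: -4736/3 ≈ -1578.7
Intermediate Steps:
r(L) = 0 (r(L) = 0*(1/3) + 0 = 0 + 0 = 0)
x(l) = 4/(1 + l) (x(l) = (4 + 0)/(1 + l) = 4/(1 + l))
T = 64
(-74*T)*x(O) = (-74*64)*(4/(1 + 11)) = -18944/12 = -4736*1/3 = -4736/3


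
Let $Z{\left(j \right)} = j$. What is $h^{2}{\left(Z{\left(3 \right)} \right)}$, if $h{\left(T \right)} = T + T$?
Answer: $36$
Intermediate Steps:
$h{\left(T \right)} = 2 T$
$h^{2}{\left(Z{\left(3 \right)} \right)} = \left(2 \cdot 3\right)^{2} = 6^{2} = 36$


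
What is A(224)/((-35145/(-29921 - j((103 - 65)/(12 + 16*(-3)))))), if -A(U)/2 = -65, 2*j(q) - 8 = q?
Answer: 14004653/126522 ≈ 110.69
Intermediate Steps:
j(q) = 4 + q/2
A(U) = 130 (A(U) = -2*(-65) = 130)
A(224)/((-35145/(-29921 - j((103 - 65)/(12 + 16*(-3)))))) = 130/((-35145/(-29921 - (4 + ((103 - 65)/(12 + 16*(-3)))/2)))) = 130/((-35145/(-29921 - (4 + (38/(12 - 48))/2)))) = 130/((-35145/(-29921 - (4 + (38/(-36))/2)))) = 130/((-35145/(-29921 - (4 + (38*(-1/36))/2)))) = 130/((-35145/(-29921 - (4 + (½)*(-19/18))))) = 130/((-35145/(-29921 - (4 - 19/36)))) = 130/((-35145/(-29921 - 1*125/36))) = 130/((-35145/(-29921 - 125/36))) = 130/((-35145/(-1077281/36))) = 130/((-35145*(-36/1077281))) = 130/(1265220/1077281) = 130*(1077281/1265220) = 14004653/126522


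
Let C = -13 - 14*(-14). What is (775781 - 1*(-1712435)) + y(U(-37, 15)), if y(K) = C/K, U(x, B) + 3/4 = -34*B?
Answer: 1694474852/681 ≈ 2.4882e+6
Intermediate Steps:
C = 183 (C = -13 + 196 = 183)
U(x, B) = -3/4 - 34*B
y(K) = 183/K
(775781 - 1*(-1712435)) + y(U(-37, 15)) = (775781 - 1*(-1712435)) + 183/(-3/4 - 34*15) = (775781 + 1712435) + 183/(-3/4 - 510) = 2488216 + 183/(-2043/4) = 2488216 + 183*(-4/2043) = 2488216 - 244/681 = 1694474852/681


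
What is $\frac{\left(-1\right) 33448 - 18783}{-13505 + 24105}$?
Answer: $- \frac{52231}{10600} \approx -4.9275$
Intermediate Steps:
$\frac{\left(-1\right) 33448 - 18783}{-13505 + 24105} = \frac{-33448 - 18783}{10600} = \left(-52231\right) \frac{1}{10600} = - \frac{52231}{10600}$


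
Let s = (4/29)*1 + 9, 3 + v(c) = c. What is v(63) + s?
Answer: 2005/29 ≈ 69.138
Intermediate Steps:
v(c) = -3 + c
s = 265/29 (s = (4*(1/29))*1 + 9 = (4/29)*1 + 9 = 4/29 + 9 = 265/29 ≈ 9.1379)
v(63) + s = (-3 + 63) + 265/29 = 60 + 265/29 = 2005/29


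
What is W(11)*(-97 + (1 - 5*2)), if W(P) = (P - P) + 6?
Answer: -636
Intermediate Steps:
W(P) = 6 (W(P) = 0 + 6 = 6)
W(11)*(-97 + (1 - 5*2)) = 6*(-97 + (1 - 5*2)) = 6*(-97 + (1 - 10)) = 6*(-97 - 9) = 6*(-106) = -636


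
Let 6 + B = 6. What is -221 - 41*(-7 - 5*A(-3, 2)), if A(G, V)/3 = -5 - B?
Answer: -3009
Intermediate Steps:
B = 0 (B = -6 + 6 = 0)
A(G, V) = -15 (A(G, V) = 3*(-5 - 1*0) = 3*(-5 + 0) = 3*(-5) = -15)
-221 - 41*(-7 - 5*A(-3, 2)) = -221 - 41*(-7 - 5*(-15)) = -221 - 41*(-7 + 75) = -221 - 41*68 = -221 - 2788 = -3009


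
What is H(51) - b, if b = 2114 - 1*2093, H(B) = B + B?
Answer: 81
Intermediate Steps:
H(B) = 2*B
b = 21 (b = 2114 - 2093 = 21)
H(51) - b = 2*51 - 1*21 = 102 - 21 = 81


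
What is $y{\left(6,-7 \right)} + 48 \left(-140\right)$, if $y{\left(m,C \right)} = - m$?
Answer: $-6726$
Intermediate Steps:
$y{\left(6,-7 \right)} + 48 \left(-140\right) = \left(-1\right) 6 + 48 \left(-140\right) = -6 - 6720 = -6726$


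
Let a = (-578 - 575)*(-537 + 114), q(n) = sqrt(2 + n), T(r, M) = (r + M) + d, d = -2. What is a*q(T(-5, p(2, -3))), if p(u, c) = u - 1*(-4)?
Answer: 487719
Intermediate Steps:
p(u, c) = 4 + u (p(u, c) = u + 4 = 4 + u)
T(r, M) = -2 + M + r (T(r, M) = (r + M) - 2 = (M + r) - 2 = -2 + M + r)
a = 487719 (a = -1153*(-423) = 487719)
a*q(T(-5, p(2, -3))) = 487719*sqrt(2 + (-2 + (4 + 2) - 5)) = 487719*sqrt(2 + (-2 + 6 - 5)) = 487719*sqrt(2 - 1) = 487719*sqrt(1) = 487719*1 = 487719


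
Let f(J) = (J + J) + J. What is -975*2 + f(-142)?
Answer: -2376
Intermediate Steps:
f(J) = 3*J (f(J) = 2*J + J = 3*J)
-975*2 + f(-142) = -975*2 + 3*(-142) = -1950 - 426 = -2376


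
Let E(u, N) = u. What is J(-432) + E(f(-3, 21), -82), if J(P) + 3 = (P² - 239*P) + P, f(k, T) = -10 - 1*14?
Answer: 289413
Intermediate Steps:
f(k, T) = -24 (f(k, T) = -10 - 14 = -24)
J(P) = -3 + P² - 238*P (J(P) = -3 + ((P² - 239*P) + P) = -3 + (P² - 238*P) = -3 + P² - 238*P)
J(-432) + E(f(-3, 21), -82) = (-3 + (-432)² - 238*(-432)) - 24 = (-3 + 186624 + 102816) - 24 = 289437 - 24 = 289413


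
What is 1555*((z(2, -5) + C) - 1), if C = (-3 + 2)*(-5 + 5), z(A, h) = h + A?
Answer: -6220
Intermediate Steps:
z(A, h) = A + h
C = 0 (C = -1*0 = 0)
1555*((z(2, -5) + C) - 1) = 1555*(((2 - 5) + 0) - 1) = 1555*((-3 + 0) - 1) = 1555*(-3 - 1) = 1555*(-4) = -6220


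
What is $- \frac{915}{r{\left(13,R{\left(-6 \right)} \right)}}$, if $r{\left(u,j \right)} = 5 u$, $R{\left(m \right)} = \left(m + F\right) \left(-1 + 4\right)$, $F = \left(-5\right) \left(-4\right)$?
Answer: $- \frac{183}{13} \approx -14.077$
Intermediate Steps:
$F = 20$
$R{\left(m \right)} = 60 + 3 m$ ($R{\left(m \right)} = \left(m + 20\right) \left(-1 + 4\right) = \left(20 + m\right) 3 = 60 + 3 m$)
$- \frac{915}{r{\left(13,R{\left(-6 \right)} \right)}} = - \frac{915}{5 \cdot 13} = - \frac{915}{65} = \left(-915\right) \frac{1}{65} = - \frac{183}{13}$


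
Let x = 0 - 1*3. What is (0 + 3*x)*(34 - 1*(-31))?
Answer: -585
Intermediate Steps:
x = -3 (x = 0 - 3 = -3)
(0 + 3*x)*(34 - 1*(-31)) = (0 + 3*(-3))*(34 - 1*(-31)) = (0 - 9)*(34 + 31) = -9*65 = -585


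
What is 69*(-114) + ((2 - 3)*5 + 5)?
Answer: -7866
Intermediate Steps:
69*(-114) + ((2 - 3)*5 + 5) = -7866 + (-1*5 + 5) = -7866 + (-5 + 5) = -7866 + 0 = -7866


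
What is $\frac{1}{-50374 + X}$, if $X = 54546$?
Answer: $\frac{1}{4172} \approx 0.00023969$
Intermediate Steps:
$\frac{1}{-50374 + X} = \frac{1}{-50374 + 54546} = \frac{1}{4172}$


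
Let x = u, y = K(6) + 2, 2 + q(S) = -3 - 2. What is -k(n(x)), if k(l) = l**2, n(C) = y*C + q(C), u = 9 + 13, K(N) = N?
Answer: -28561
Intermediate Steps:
q(S) = -7 (q(S) = -2 + (-3 - 2) = -2 - 5 = -7)
y = 8 (y = 6 + 2 = 8)
u = 22
x = 22
n(C) = -7 + 8*C (n(C) = 8*C - 7 = -7 + 8*C)
-k(n(x)) = -(-7 + 8*22)**2 = -(-7 + 176)**2 = -1*169**2 = -1*28561 = -28561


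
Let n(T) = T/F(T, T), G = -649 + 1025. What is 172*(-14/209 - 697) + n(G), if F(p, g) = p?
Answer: -25057955/209 ≈ -1.1989e+5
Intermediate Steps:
G = 376
n(T) = 1 (n(T) = T/T = 1)
172*(-14/209 - 697) + n(G) = 172*(-14/209 - 697) + 1 = 172*(-145687/209) + 1 = -25058164/209 + 1 = -25057955/209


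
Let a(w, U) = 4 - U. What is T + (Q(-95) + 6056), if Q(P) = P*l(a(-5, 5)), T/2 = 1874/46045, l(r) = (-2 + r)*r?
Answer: 265729443/46045 ≈ 5771.1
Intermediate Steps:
l(r) = r*(-2 + r)
T = 3748/46045 (T = 2*(1874/46045) = 3748/46045 ≈ 0.081399)
Q(P) = 3*P (Q(P) = P*((4 - 1*5)*(-2 + (4 - 1*5))) = P*((4 - 5)*(-2 + (4 - 5))) = P*(-(-2 - 1)) = P*(-1*(-3)) = P*3 = 3*P)
T + (Q(-95) + 6056) = 3748/46045 + (3*(-95) + 6056) = 3748/46045 + (-285 + 6056) = 3748/46045 + 5771 = 265729443/46045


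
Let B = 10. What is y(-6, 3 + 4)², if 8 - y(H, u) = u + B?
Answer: 81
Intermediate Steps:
y(H, u) = -2 - u (y(H, u) = 8 - (u + 10) = 8 - (10 + u) = 8 + (-10 - u) = -2 - u)
y(-6, 3 + 4)² = (-2 - (3 + 4))² = (-2 - 1*7)² = (-2 - 7)² = (-9)² = 81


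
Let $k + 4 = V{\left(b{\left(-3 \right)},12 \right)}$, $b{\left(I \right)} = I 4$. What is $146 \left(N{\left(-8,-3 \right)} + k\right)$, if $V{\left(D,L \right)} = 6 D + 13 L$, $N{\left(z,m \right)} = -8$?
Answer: $10512$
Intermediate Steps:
$b{\left(I \right)} = 4 I$
$k = 80$ ($k = -4 + \left(6 \cdot 4 \left(-3\right) + 13 \cdot 12\right) = -4 + \left(6 \left(-12\right) + 156\right) = -4 + \left(-72 + 156\right) = -4 + 84 = 80$)
$146 \left(N{\left(-8,-3 \right)} + k\right) = 146 \left(-8 + 80\right) = 146 \cdot 72 = 10512$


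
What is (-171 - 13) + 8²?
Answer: -120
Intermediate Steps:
(-171 - 13) + 8² = -184 + 64 = -120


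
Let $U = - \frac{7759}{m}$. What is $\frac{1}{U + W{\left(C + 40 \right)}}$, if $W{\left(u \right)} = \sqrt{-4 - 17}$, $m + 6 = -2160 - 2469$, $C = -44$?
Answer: $\frac{35962965}{511349806} - \frac{21483225 i \sqrt{21}}{511349806} \approx 0.070329 - 0.19253 i$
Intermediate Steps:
$m = -4635$ ($m = -6 - 4629 = -4635$)
$W{\left(u \right)} = i \sqrt{21}$ ($W{\left(u \right)} = \sqrt{-21} = i \sqrt{21}$)
$U = \frac{7759}{4635}$ ($U = - \frac{7759}{-4635} = \left(-7759\right) \left(- \frac{1}{4635}\right) = \frac{7759}{4635} \approx 1.674$)
$\frac{1}{U + W{\left(C + 40 \right)}} = \frac{1}{\frac{7759}{4635} + i \sqrt{21}}$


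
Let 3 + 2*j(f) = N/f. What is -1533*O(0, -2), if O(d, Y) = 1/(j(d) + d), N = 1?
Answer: 0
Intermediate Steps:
j(f) = -3/2 + 1/(2*f) (j(f) = -3/2 + (1/f)/2 = -3/2 + 1/(2*f))
O(d, Y) = 1/(d + (1 - 3*d)/(2*d)) (O(d, Y) = 1/((1 - 3*d)/(2*d) + d) = 1/(d + (1 - 3*d)/(2*d)))
-1533*O(0, -2) = -3066*0/(1 - 3*0 + 2*0²) = -3066*0/(1 + 0 + 2*0) = -3066*0/(1 + 0 + 0) = -3066*0/1 = -3066*0 = -1533*0 = 0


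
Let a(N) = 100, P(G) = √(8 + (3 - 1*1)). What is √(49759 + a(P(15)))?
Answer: √49859 ≈ 223.29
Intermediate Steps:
P(G) = √10 (P(G) = √(8 + (3 - 1)) = √(8 + 2) = √10)
√(49759 + a(P(15))) = √(49759 + 100) = √49859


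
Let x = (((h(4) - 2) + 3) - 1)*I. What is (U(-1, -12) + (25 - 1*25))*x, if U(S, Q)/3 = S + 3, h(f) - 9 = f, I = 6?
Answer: 468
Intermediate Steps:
h(f) = 9 + f
U(S, Q) = 9 + 3*S (U(S, Q) = 3*(S + 3) = 3*(3 + S) = 9 + 3*S)
x = 78 (x = ((((9 + 4) - 2) + 3) - 1)*6 = (((13 - 2) + 3) - 1)*6 = ((11 + 3) - 1)*6 = (14 - 1)*6 = 13*6 = 78)
(U(-1, -12) + (25 - 1*25))*x = ((9 + 3*(-1)) + (25 - 1*25))*78 = ((9 - 3) + (25 - 25))*78 = (6 + 0)*78 = 6*78 = 468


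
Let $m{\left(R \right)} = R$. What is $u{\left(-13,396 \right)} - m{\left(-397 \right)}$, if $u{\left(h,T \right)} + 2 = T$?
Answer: $791$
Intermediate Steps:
$u{\left(h,T \right)} = -2 + T$
$u{\left(-13,396 \right)} - m{\left(-397 \right)} = \left(-2 + 396\right) - -397 = 394 + 397 = 791$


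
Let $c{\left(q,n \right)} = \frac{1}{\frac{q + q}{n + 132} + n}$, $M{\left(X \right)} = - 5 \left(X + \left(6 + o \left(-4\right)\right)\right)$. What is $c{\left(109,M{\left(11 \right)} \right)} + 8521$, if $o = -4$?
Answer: $\frac{48254390}{5663} \approx 8521.0$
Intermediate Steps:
$M{\left(X \right)} = -110 - 5 X$ ($M{\left(X \right)} = - 5 \left(X + \left(6 - -16\right)\right) = - 5 \left(X + \left(6 + 16\right)\right) = - 5 \left(X + 22\right) = - 5 \left(22 + X\right) = -110 - 5 X$)
$c{\left(q,n \right)} = \frac{1}{n + \frac{2 q}{132 + n}}$ ($c{\left(q,n \right)} = \frac{1}{\frac{2 q}{132 + n} + n} = \frac{1}{n + \frac{2 q}{132 + n}}$)
$c{\left(109,M{\left(11 \right)} \right)} + 8521 = \frac{132 - 165}{\left(-110 - 55\right)^{2} + 2 \cdot 109 + 132 \left(-110 - 55\right)} + 8521 = \frac{132 - 165}{\left(-110 - 55\right)^{2} + 218 + 132 \left(-110 - 55\right)} + 8521 = \frac{132 - 165}{\left(-165\right)^{2} + 218 + 132 \left(-165\right)} + 8521 = \frac{1}{27225 + 218 - 21780} \left(-33\right) + 8521 = \frac{1}{5663} \left(-33\right) + 8521 = - \frac{33}{5663} + 8521 = \frac{48254390}{5663}$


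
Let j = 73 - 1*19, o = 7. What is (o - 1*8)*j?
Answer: -54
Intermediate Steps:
j = 54 (j = 73 - 19 = 54)
(o - 1*8)*j = (7 - 1*8)*54 = (7 - 8)*54 = -1*54 = -54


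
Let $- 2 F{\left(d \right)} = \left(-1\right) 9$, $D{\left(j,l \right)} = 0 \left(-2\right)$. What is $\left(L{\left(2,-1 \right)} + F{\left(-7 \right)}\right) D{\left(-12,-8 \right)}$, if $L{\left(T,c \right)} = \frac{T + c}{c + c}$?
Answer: $0$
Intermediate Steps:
$D{\left(j,l \right)} = 0$
$L{\left(T,c \right)} = \frac{T + c}{2 c}$
$F{\left(d \right)} = \frac{9}{2}$ ($F{\left(d \right)} = - \frac{\left(-1\right) 9}{2} = \left(- \frac{1}{2}\right) \left(-9\right) = \frac{9}{2}$)
$\left(L{\left(2,-1 \right)} + F{\left(-7 \right)}\right) D{\left(-12,-8 \right)} = \left(\frac{2 - 1}{2 \left(-1\right)} + \frac{9}{2}\right) 0 = \left(\frac{1}{2} \left(-1\right) 1 + \frac{9}{2}\right) 0 = \left(- \frac{1}{2} + \frac{9}{2}\right) 0 = 4 \cdot 0 = 0$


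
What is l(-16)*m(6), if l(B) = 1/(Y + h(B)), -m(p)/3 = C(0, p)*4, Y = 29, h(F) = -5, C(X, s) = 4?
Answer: -2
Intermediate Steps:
m(p) = -48 (m(p) = -12*4 = -3*16 = -48)
l(B) = 1/24 (l(B) = 1/(29 - 5) = 1/24)
l(-16)*m(6) = (1/24)*(-48) = -2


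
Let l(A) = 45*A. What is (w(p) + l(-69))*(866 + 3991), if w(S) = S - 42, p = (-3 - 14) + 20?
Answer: -15270408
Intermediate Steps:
p = 3 (p = -17 + 20 = 3)
w(S) = -42 + S
(w(p) + l(-69))*(866 + 3991) = ((-42 + 3) + 45*(-69))*(866 + 3991) = (-39 - 3105)*4857 = -3144*4857 = -15270408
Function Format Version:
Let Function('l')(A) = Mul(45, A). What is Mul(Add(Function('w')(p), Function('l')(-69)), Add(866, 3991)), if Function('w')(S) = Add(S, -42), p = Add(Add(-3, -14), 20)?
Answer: -15270408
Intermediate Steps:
p = 3 (p = Add(-17, 20) = 3)
Function('w')(S) = Add(-42, S)
Mul(Add(Function('w')(p), Function('l')(-69)), Add(866, 3991)) = Mul(Add(Add(-42, 3), Mul(45, -69)), Add(866, 3991)) = Mul(Add(-39, -3105), 4857) = Mul(-3144, 4857) = -15270408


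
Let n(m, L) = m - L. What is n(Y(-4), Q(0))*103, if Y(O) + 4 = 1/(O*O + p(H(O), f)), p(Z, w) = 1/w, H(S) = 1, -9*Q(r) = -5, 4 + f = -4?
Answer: -528905/1143 ≈ -462.73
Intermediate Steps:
f = -8 (f = -4 - 4 = -8)
Q(r) = 5/9 (Q(r) = -⅑*(-5) = 5/9)
Y(O) = -4 + 1/(-⅛ + O²) (Y(O) = -4 + 1/(O*O + 1/(-8)) = -4 + 1/(O² - ⅛) = -4 + 1/(-⅛ + O²))
n(Y(-4), Q(0))*103 = (4*(3 - 8*(-4)²)/(-1 + 8*(-4)²) - 1*5/9)*103 = (4*(3 - 8*16)/(-1 + 8*16) - 5/9)*103 = (4*(3 - 128)/(-1 + 128) - 5/9)*103 = (4*(-125)/127 - 5/9)*103 = (4*(1/127)*(-125) - 5/9)*103 = (-500/127 - 5/9)*103 = -5135/1143*103 = -528905/1143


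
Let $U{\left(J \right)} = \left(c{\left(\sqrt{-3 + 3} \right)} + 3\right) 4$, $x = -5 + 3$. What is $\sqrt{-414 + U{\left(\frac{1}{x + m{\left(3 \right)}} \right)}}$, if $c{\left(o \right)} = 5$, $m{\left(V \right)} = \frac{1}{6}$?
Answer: $i \sqrt{382} \approx 19.545 i$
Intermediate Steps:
$x = -2$
$m{\left(V \right)} = \frac{1}{6}$
$U{\left(J \right)} = 32$ ($U{\left(J \right)} = \left(5 + 3\right) 4 = 8 \cdot 4 = 32$)
$\sqrt{-414 + U{\left(\frac{1}{x + m{\left(3 \right)}} \right)}} = \sqrt{-414 + 32} = \sqrt{-382} = i \sqrt{382}$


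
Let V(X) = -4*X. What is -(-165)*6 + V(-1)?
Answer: 994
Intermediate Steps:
-(-165)*6 + V(-1) = -(-165)*6 - 4*(-1) = -33*(-30) + 4 = 990 + 4 = 994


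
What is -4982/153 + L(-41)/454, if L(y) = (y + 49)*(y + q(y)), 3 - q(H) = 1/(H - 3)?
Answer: -12695717/382041 ≈ -33.231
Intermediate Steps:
q(H) = 3 - 1/(-3 + H) (q(H) = 3 - 1/(H - 3) = 3 - 1/(-3 + H))
L(y) = (49 + y)*(y + (-10 + 3*y)/(-3 + y)) (L(y) = (y + 49)*(y + (-10 + 3*y)/(-3 + y)) = (49 + y)*(y + (-10 + 3*y)/(-3 + y)))
-4982/153 + L(-41)/454 = -4982/153 + ((-490 + (-41)³ - 10*(-41) + 49*(-41)²)/(-3 - 41))/454 = -4982*1/153 + ((-490 - 68921 + 410 + 49*1681)/(-44))*(1/454) = -4982/153 - (-490 - 68921 + 410 + 82369)/44*(1/454) = -4982/153 - 1/44*13368*(1/454) = -4982/153 - 3342/11*1/454 = -4982/153 - 1671/2497 = -12695717/382041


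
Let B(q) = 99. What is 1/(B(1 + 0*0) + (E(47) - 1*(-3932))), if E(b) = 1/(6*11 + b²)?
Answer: 2275/9170526 ≈ 0.00024808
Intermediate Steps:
E(b) = 1/(66 + b²)
1/(B(1 + 0*0) + (E(47) - 1*(-3932))) = 1/(99 + (1/(66 + 47²) - 1*(-3932))) = 1/(99 + (1/(66 + 2209) + 3932)) = 1/(99 + (1/2275 + 3932)) = 1/(99 + 8945301/2275) = 1/(9170526/2275) = 2275/9170526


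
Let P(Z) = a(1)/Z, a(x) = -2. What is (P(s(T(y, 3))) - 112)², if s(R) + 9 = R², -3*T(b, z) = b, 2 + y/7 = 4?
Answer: 166358404/13225 ≈ 12579.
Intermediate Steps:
y = 14 (y = -14 + 7*4 = -14 + 28 = 14)
T(b, z) = -b/3
s(R) = -9 + R²
P(Z) = -2/Z
(P(s(T(y, 3))) - 112)² = (-2/(-9 + (-⅓*14)²) - 112)² = (-2/(-9 + (-14/3)²) - 112)² = (-2/(-9 + 196/9) - 112)² = (-2/115/9 - 112)² = (-2*9/115 - 112)² = (-18/115 - 112)² = (-12898/115)² = 166358404/13225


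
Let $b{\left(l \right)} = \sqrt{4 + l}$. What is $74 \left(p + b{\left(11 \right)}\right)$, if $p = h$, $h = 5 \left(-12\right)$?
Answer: $-4440 + 74 \sqrt{15} \approx -4153.4$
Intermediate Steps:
$h = -60$
$p = -60$
$74 \left(p + b{\left(11 \right)}\right) = 74 \left(-60 + \sqrt{4 + 11}\right) = 74 \left(-60 + \sqrt{15}\right) = -4440 + 74 \sqrt{15}$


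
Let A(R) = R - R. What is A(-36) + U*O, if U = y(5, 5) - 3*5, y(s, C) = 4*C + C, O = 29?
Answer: 290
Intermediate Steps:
A(R) = 0
y(s, C) = 5*C
U = 10 (U = 5*5 - 3*5 = 25 - 15 = 10)
A(-36) + U*O = 0 + 10*29 = 0 + 290 = 290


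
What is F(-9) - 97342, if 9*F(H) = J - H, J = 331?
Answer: -875738/9 ≈ -97304.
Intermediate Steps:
F(H) = 331/9 - H/9 (F(H) = (331 - H)/9 = 331/9 - H/9)
F(-9) - 97342 = (331/9 - 1/9*(-9)) - 97342 = (331/9 + 1) - 97342 = 340/9 - 97342 = -875738/9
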